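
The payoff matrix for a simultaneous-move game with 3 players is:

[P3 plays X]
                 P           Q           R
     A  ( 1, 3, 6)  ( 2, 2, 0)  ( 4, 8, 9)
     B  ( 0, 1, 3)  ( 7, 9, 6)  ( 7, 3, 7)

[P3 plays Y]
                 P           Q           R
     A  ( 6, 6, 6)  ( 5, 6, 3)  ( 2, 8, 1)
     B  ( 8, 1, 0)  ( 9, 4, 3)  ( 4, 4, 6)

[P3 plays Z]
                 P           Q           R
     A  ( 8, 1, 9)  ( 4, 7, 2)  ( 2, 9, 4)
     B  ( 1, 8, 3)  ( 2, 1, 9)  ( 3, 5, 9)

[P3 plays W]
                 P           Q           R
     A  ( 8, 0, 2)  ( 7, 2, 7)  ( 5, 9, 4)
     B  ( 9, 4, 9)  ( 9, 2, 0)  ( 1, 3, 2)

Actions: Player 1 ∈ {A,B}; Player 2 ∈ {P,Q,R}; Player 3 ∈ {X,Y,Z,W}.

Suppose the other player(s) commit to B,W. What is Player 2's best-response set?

P2 best: {P}

u_2(P vs B,W) = 4
u_2(Q vs B,W) = 2
u_2(R vs B,W) = 3
max payoff 4 at {P}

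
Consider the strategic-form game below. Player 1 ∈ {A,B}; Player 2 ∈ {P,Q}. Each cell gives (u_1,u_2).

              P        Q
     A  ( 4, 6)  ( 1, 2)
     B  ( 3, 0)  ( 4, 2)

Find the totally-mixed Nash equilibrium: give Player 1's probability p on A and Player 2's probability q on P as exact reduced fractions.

P1 indiff ⇒ q·4+(1-q)·1 = q·3+(1-q)·4 ⇒ q(1) = (1-q)(3) ⇒ q = 3/4
P2 indiff ⇒ p·6+(1-p)·0 = p·2+(1-p)·2 ⇒ p(4) = (1-p)(2) ⇒ p = 1/3

(p,q) = (1/3, 3/4)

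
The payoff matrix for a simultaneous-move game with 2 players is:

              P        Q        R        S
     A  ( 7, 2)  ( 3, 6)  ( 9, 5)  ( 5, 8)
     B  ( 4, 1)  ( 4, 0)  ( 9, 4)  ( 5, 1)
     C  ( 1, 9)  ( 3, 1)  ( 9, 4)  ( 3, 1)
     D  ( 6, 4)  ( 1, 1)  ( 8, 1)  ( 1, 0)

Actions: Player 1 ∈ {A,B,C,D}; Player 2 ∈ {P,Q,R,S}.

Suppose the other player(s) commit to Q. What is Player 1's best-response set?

u_1(A vs Q) = 3
u_1(B vs Q) = 4
u_1(C vs Q) = 3
u_1(D vs Q) = 1
max payoff 4 at {B}

P1 best: {B}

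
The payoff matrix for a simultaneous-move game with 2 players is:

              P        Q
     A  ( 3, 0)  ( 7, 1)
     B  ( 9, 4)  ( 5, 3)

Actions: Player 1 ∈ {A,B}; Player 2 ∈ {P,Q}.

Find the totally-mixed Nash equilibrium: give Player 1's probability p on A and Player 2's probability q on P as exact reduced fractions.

(p,q) = (1/2, 1/4)

P1 indiff ⇒ q·3+(1-q)·7 = q·9+(1-q)·5 ⇒ q(-6) = (1-q)(-2) ⇒ q = 1/4
P2 indiff ⇒ p·0+(1-p)·4 = p·1+(1-p)·3 ⇒ p(-1) = (1-p)(-1) ⇒ p = 1/2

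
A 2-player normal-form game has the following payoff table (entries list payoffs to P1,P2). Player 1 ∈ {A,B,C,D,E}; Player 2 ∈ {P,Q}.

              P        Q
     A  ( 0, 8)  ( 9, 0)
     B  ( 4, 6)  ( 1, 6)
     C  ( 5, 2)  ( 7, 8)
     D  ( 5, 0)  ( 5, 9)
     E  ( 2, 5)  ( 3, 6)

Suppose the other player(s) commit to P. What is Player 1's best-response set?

u_1(A vs P) = 0
u_1(B vs P) = 4
u_1(C vs P) = 5
u_1(D vs P) = 5
u_1(E vs P) = 2
max payoff 5 at {C,D}

argmax u_1 = {C,D}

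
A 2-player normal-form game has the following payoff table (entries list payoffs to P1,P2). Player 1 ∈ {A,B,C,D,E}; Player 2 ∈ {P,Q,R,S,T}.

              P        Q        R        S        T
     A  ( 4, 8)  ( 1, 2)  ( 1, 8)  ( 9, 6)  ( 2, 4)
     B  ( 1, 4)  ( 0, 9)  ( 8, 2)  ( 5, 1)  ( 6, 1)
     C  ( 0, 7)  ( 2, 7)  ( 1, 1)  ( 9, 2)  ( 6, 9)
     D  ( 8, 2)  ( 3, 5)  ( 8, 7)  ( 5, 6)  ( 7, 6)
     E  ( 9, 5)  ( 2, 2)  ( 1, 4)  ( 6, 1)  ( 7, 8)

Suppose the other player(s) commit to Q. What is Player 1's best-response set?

u_1(A vs Q) = 1
u_1(B vs Q) = 0
u_1(C vs Q) = 2
u_1(D vs Q) = 3
u_1(E vs Q) = 2
max payoff 3 at {D}

P1 best: {D}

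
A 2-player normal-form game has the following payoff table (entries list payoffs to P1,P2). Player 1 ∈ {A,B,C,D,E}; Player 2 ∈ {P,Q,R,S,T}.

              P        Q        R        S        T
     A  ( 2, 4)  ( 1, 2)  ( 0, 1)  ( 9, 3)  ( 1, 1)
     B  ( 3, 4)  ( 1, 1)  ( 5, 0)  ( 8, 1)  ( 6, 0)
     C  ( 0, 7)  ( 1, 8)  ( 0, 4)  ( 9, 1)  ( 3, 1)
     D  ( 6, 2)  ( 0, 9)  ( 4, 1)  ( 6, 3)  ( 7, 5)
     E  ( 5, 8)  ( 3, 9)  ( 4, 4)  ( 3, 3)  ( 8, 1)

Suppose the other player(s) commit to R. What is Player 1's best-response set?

P1 best: {B}

u_1(A vs R) = 0
u_1(B vs R) = 5
u_1(C vs R) = 0
u_1(D vs R) = 4
u_1(E vs R) = 4
max payoff 5 at {B}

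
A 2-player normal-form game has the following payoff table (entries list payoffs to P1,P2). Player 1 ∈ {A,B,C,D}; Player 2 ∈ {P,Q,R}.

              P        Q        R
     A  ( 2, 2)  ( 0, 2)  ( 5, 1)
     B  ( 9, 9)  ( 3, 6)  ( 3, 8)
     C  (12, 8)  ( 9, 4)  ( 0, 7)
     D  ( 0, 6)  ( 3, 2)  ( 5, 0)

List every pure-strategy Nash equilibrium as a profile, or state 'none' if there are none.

(A,P): not NE [P1→C gives 12>2]
(A,Q): not NE [P1→C gives 9>0]
(A,R): not NE [P2→Q gives 2>1]
(B,P): not NE [P1→C gives 12>9]
(B,Q): not NE [P1→C gives 9>3; P2→P gives 9>6]
(B,R): not NE [P1→D gives 5>3; P2→P gives 9>8]
(C,P): NE
(C,Q): not NE [P2→P gives 8>4]
(C,R): not NE [P1→D gives 5>0; P2→P gives 8>7]
(D,P): not NE [P1→C gives 12>0]
(D,Q): not NE [P1→C gives 9>3; P2→P gives 6>2]
(D,R): not NE [P2→P gives 6>0]

NE set: (C,P)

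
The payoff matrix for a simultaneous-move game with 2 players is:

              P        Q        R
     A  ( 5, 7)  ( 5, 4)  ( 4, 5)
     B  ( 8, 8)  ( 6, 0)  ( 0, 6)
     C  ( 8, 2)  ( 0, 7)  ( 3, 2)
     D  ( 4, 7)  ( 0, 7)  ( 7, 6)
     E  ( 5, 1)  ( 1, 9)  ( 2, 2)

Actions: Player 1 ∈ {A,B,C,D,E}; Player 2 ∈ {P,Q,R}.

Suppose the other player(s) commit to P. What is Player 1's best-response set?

P1 best: {B,C}

u_1(A vs P) = 5
u_1(B vs P) = 8
u_1(C vs P) = 8
u_1(D vs P) = 4
u_1(E vs P) = 5
max payoff 8 at {B,C}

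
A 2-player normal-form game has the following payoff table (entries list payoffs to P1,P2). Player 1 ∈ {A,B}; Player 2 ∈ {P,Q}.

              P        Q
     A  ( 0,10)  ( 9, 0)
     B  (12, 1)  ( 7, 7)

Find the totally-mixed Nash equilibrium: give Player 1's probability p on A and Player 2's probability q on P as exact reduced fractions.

P1 mixes 3/8 on A; P2 mixes 1/7 on P

P1 indiff ⇒ q·0+(1-q)·9 = q·12+(1-q)·7 ⇒ q(-12) = (1-q)(-2) ⇒ q = 1/7
P2 indiff ⇒ p·10+(1-p)·1 = p·0+(1-p)·7 ⇒ p(10) = (1-p)(6) ⇒ p = 3/8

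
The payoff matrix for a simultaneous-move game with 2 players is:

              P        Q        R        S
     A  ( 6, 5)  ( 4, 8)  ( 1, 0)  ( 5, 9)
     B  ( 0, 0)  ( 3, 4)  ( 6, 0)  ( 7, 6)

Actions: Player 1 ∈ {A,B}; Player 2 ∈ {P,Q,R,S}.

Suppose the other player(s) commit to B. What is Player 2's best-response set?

argmax u_2 = {S}

u_2(P vs B) = 0
u_2(Q vs B) = 4
u_2(R vs B) = 0
u_2(S vs B) = 6
max payoff 6 at {S}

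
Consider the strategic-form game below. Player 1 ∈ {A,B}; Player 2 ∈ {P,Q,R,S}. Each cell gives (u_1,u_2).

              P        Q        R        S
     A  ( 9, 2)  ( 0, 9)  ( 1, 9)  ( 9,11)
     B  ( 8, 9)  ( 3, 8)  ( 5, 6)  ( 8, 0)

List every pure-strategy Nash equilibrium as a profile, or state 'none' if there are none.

(A,P): not NE [P2→S gives 11>2]
(A,Q): not NE [P1→B gives 3>0; P2→S gives 11>9]
(A,R): not NE [P1→B gives 5>1; P2→S gives 11>9]
(A,S): NE
(B,P): not NE [P1→A gives 9>8]
(B,Q): not NE [P2→P gives 9>8]
(B,R): not NE [P2→P gives 9>6]
(B,S): not NE [P1→A gives 9>8; P2→P gives 9>0]

NE set: (A,S)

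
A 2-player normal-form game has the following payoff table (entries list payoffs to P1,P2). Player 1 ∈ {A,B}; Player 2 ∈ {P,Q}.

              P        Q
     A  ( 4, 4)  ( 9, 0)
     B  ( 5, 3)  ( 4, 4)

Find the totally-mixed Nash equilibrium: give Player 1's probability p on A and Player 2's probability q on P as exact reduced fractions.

(p,q) = (1/5, 5/6)

P1 indiff ⇒ q·4+(1-q)·9 = q·5+(1-q)·4 ⇒ q(-1) = (1-q)(-5) ⇒ q = 5/6
P2 indiff ⇒ p·4+(1-p)·3 = p·0+(1-p)·4 ⇒ p(4) = (1-p)(1) ⇒ p = 1/5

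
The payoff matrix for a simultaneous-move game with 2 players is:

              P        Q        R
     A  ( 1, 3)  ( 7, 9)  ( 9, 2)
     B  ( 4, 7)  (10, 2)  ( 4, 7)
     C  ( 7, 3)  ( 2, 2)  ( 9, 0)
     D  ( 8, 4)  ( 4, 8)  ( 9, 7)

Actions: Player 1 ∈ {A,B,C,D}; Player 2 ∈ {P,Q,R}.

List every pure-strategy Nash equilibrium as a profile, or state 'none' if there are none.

(A,P): not NE [P1→D gives 8>1; P2→Q gives 9>3]
(A,Q): not NE [P1→B gives 10>7]
(A,R): not NE [P2→Q gives 9>2]
(B,P): not NE [P1→D gives 8>4]
(B,Q): not NE [P2→R gives 7>2]
(B,R): not NE [P1→D gives 9>4]
(C,P): not NE [P1→D gives 8>7]
(C,Q): not NE [P1→B gives 10>2; P2→P gives 3>2]
(C,R): not NE [P2→P gives 3>0]
(D,P): not NE [P2→Q gives 8>4]
(D,Q): not NE [P1→B gives 10>4]
(D,R): not NE [P2→Q gives 8>7]

PSNE: ∅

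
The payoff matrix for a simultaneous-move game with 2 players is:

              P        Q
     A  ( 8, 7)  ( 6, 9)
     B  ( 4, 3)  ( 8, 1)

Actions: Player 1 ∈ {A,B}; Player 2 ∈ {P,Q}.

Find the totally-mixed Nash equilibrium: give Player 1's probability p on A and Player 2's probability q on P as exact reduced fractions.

P1 indiff ⇒ q·8+(1-q)·6 = q·4+(1-q)·8 ⇒ q(4) = (1-q)(2) ⇒ q = 1/3
P2 indiff ⇒ p·7+(1-p)·3 = p·9+(1-p)·1 ⇒ p(-2) = (1-p)(-2) ⇒ p = 1/2

p=1/2, q=1/3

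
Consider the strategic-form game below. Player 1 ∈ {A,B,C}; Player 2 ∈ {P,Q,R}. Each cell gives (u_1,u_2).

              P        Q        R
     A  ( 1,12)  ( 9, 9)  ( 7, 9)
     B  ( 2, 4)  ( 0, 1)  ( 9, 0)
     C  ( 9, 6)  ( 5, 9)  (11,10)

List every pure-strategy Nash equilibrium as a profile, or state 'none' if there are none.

PSNE = {(C,R)}

(A,P): not NE [P1→C gives 9>1]
(A,Q): not NE [P2→P gives 12>9]
(A,R): not NE [P1→C gives 11>7; P2→P gives 12>9]
(B,P): not NE [P1→C gives 9>2]
(B,Q): not NE [P1→A gives 9>0; P2→P gives 4>1]
(B,R): not NE [P1→C gives 11>9; P2→P gives 4>0]
(C,P): not NE [P2→R gives 10>6]
(C,Q): not NE [P1→A gives 9>5; P2→R gives 10>9]
(C,R): NE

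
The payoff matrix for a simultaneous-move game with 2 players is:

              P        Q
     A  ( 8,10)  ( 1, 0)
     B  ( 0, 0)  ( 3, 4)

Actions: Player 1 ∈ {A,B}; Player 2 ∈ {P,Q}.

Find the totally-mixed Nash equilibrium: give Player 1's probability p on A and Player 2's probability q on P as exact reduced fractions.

P1 mixes 2/7 on A; P2 mixes 1/5 on P

P1 indiff ⇒ q·8+(1-q)·1 = q·0+(1-q)·3 ⇒ q(8) = (1-q)(2) ⇒ q = 1/5
P2 indiff ⇒ p·10+(1-p)·0 = p·0+(1-p)·4 ⇒ p(10) = (1-p)(4) ⇒ p = 2/7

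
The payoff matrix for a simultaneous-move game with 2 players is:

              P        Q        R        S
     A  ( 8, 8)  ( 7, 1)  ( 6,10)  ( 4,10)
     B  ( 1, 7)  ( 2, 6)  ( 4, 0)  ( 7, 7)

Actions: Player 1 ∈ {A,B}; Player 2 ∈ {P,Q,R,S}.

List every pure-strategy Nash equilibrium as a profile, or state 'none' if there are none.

PSNE = {(A,R), (B,S)}

(A,P): not NE [P2→S gives 10>8]
(A,Q): not NE [P2→S gives 10>1]
(A,R): NE
(A,S): not NE [P1→B gives 7>4]
(B,P): not NE [P1→A gives 8>1]
(B,Q): not NE [P1→A gives 7>2; P2→S gives 7>6]
(B,R): not NE [P1→A gives 6>4; P2→S gives 7>0]
(B,S): NE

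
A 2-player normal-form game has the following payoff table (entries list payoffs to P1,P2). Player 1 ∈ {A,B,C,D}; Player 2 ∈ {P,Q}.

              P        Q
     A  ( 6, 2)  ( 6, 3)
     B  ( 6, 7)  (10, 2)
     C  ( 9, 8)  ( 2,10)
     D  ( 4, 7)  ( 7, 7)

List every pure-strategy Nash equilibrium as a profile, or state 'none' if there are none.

(A,P): not NE [P1→C gives 9>6; P2→Q gives 3>2]
(A,Q): not NE [P1→B gives 10>6]
(B,P): not NE [P1→C gives 9>6]
(B,Q): not NE [P2→P gives 7>2]
(C,P): not NE [P2→Q gives 10>8]
(C,Q): not NE [P1→B gives 10>2]
(D,P): not NE [P1→C gives 9>4]
(D,Q): not NE [P1→B gives 10>7]

Equilibria: none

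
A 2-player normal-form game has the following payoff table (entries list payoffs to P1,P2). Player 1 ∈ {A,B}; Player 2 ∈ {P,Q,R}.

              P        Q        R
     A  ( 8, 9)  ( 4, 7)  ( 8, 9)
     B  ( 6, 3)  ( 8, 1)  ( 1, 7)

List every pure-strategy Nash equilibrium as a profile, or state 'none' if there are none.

(A,P): NE
(A,Q): not NE [P1→B gives 8>4; P2→R gives 9>7]
(A,R): NE
(B,P): not NE [P1→A gives 8>6; P2→R gives 7>3]
(B,Q): not NE [P2→R gives 7>1]
(B,R): not NE [P1→A gives 8>1]

NE set: (A,P), (A,R)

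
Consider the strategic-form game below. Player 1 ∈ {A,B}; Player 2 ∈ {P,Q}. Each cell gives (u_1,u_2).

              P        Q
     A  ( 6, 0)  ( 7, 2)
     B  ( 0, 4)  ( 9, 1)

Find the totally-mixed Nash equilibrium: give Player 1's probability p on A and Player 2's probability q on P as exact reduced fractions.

(p,q) = (3/5, 1/4)

P1 indiff ⇒ q·6+(1-q)·7 = q·0+(1-q)·9 ⇒ q(6) = (1-q)(2) ⇒ q = 1/4
P2 indiff ⇒ p·0+(1-p)·4 = p·2+(1-p)·1 ⇒ p(-2) = (1-p)(-3) ⇒ p = 3/5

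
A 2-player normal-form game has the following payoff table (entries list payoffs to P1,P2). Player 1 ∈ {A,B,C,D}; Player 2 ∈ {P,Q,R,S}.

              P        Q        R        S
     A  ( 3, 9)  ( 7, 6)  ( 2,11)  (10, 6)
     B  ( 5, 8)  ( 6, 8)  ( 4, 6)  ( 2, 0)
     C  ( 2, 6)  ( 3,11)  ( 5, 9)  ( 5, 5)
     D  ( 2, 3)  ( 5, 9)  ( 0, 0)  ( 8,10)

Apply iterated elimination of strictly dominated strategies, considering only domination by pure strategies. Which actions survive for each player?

P1 drop D (A beats it: P:3>2 Q:7>5 R:2>0 S:10>8)
P2 drop S (P beats it: A:9>6 B:8>0 C:6>5)
P1→{A,B,C} P2→{P,Q,R}

IESDS → P1:{A,B,C} P2:{P,Q,R}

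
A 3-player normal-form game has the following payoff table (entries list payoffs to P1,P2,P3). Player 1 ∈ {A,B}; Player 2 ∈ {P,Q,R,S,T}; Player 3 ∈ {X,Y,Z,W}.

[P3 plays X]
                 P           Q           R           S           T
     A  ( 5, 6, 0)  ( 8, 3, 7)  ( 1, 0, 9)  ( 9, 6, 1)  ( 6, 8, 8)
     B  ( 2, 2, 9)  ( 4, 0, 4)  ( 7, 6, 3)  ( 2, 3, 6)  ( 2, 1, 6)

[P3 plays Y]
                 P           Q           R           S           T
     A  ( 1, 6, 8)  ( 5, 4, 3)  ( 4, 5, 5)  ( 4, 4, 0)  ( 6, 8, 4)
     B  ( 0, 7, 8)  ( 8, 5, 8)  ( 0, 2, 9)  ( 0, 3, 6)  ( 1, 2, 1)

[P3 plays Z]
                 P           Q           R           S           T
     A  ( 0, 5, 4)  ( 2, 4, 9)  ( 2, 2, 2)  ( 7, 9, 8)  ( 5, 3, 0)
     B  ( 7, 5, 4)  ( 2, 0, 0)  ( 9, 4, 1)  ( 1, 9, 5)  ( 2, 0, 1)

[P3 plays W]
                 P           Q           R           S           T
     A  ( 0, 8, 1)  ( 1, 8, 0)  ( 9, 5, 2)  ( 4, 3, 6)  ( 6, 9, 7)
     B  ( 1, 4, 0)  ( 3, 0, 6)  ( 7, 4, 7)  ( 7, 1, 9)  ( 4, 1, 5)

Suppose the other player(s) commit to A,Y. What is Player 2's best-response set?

u_2(P vs A,Y) = 6
u_2(Q vs A,Y) = 4
u_2(R vs A,Y) = 5
u_2(S vs A,Y) = 4
u_2(T vs A,Y) = 8
max payoff 8 at {T}

P2 best: {T}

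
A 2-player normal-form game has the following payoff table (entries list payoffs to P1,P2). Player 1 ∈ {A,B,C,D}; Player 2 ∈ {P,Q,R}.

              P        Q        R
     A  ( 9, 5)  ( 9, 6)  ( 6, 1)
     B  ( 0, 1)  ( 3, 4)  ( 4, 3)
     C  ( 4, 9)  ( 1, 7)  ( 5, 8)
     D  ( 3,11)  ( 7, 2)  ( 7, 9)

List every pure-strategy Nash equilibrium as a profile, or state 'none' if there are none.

Nash profiles: (A,Q)

(A,P): not NE [P2→Q gives 6>5]
(A,Q): NE
(A,R): not NE [P1→D gives 7>6; P2→Q gives 6>1]
(B,P): not NE [P1→A gives 9>0; P2→Q gives 4>1]
(B,Q): not NE [P1→A gives 9>3]
(B,R): not NE [P1→D gives 7>4; P2→Q gives 4>3]
(C,P): not NE [P1→A gives 9>4]
(C,Q): not NE [P1→A gives 9>1; P2→P gives 9>7]
(C,R): not NE [P1→D gives 7>5; P2→P gives 9>8]
(D,P): not NE [P1→A gives 9>3]
(D,Q): not NE [P1→A gives 9>7; P2→P gives 11>2]
(D,R): not NE [P2→P gives 11>9]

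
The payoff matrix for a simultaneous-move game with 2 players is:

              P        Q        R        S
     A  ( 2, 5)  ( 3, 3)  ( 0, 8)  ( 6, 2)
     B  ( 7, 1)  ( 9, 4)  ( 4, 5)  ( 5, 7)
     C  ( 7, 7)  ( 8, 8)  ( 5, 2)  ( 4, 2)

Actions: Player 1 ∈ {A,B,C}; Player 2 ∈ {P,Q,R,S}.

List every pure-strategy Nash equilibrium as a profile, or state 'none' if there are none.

PSNE: ∅

(A,P): not NE [P1→C gives 7>2; P2→R gives 8>5]
(A,Q): not NE [P1→B gives 9>3; P2→R gives 8>3]
(A,R): not NE [P1→C gives 5>0]
(A,S): not NE [P2→R gives 8>2]
(B,P): not NE [P2→S gives 7>1]
(B,Q): not NE [P2→S gives 7>4]
(B,R): not NE [P1→C gives 5>4; P2→S gives 7>5]
(B,S): not NE [P1→A gives 6>5]
(C,P): not NE [P2→Q gives 8>7]
(C,Q): not NE [P1→B gives 9>8]
(C,R): not NE [P2→Q gives 8>2]
(C,S): not NE [P1→A gives 6>4; P2→Q gives 8>2]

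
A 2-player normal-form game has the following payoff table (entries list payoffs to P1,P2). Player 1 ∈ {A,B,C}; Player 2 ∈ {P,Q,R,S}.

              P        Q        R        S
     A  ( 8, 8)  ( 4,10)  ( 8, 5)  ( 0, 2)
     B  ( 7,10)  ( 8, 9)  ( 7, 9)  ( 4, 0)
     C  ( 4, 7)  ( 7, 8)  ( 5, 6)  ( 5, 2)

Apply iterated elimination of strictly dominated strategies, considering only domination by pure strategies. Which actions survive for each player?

P2 drop R (P beats it: A:8>5 B:10>9 C:7>6)
P2 drop S (P beats it: A:8>2 B:10>0 C:7>2)
P1 drop C (B beats it: P:7>4 Q:8>7)
P1→{A,B} P2→{P,Q}

IESDS → P1:{A,B} P2:{P,Q}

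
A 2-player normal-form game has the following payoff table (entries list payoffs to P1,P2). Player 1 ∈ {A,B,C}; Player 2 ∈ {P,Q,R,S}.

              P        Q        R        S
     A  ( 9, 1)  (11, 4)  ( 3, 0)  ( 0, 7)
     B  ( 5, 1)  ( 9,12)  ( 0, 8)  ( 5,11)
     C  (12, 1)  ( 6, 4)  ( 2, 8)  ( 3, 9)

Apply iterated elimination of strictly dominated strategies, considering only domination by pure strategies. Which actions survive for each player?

Survivors P1:{A,B} P2:{Q,S}

P2 drop P (Q beats it: A:4>1 B:12>1 C:4>1)
P2 drop R (S beats it: A:7>0 B:11>8 C:9>8)
P1 drop C (B beats it: Q:9>6 S:5>3)
P1→{A,B} P2→{Q,S}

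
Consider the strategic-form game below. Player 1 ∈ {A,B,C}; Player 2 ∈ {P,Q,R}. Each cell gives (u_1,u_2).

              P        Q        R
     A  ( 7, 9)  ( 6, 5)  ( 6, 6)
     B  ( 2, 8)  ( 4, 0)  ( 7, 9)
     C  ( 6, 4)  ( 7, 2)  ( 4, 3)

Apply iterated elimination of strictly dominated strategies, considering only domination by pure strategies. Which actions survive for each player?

P2 drop Q (P beats it: A:9>5 B:8>0 C:4>2)
P1 drop C (A beats it: P:7>6 R:6>4)
P1→{A,B} P2→{P,R}

IESDS → P1:{A,B} P2:{P,R}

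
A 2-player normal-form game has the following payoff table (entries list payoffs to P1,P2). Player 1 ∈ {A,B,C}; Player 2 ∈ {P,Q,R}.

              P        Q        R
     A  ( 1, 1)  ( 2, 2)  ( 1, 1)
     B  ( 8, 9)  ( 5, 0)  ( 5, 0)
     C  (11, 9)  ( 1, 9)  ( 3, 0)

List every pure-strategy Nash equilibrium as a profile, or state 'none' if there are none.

(A,P): not NE [P1→C gives 11>1; P2→Q gives 2>1]
(A,Q): not NE [P1→B gives 5>2]
(A,R): not NE [P1→B gives 5>1; P2→Q gives 2>1]
(B,P): not NE [P1→C gives 11>8]
(B,Q): not NE [P2→P gives 9>0]
(B,R): not NE [P2→P gives 9>0]
(C,P): NE
(C,Q): not NE [P1→B gives 5>1]
(C,R): not NE [P1→B gives 5>3; P2→Q gives 9>0]

NE set: (C,P)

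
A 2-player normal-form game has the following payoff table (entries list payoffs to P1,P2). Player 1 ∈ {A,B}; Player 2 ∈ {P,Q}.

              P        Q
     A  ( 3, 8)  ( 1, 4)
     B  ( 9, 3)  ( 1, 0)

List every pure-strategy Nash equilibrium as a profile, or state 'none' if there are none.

Nash profiles: (B,P)

(A,P): not NE [P1→B gives 9>3]
(A,Q): not NE [P2→P gives 8>4]
(B,P): NE
(B,Q): not NE [P2→P gives 3>0]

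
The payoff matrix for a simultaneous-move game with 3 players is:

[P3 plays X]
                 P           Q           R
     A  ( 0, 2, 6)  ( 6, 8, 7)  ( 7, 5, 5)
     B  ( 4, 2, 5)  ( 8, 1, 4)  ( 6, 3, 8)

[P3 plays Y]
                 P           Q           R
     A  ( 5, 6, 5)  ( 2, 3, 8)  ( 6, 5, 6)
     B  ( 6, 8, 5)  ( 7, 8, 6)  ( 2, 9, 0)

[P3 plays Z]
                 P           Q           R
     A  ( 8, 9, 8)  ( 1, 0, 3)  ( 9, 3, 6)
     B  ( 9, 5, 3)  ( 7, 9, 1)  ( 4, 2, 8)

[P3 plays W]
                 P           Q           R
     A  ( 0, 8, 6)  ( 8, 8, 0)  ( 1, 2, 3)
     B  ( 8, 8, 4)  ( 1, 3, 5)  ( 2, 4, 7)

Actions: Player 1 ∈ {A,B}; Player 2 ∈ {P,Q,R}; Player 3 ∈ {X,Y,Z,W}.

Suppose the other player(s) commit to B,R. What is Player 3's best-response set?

P3 best: {X,Z}

u_3(X vs B,R) = 8
u_3(Y vs B,R) = 0
u_3(Z vs B,R) = 8
u_3(W vs B,R) = 7
max payoff 8 at {X,Z}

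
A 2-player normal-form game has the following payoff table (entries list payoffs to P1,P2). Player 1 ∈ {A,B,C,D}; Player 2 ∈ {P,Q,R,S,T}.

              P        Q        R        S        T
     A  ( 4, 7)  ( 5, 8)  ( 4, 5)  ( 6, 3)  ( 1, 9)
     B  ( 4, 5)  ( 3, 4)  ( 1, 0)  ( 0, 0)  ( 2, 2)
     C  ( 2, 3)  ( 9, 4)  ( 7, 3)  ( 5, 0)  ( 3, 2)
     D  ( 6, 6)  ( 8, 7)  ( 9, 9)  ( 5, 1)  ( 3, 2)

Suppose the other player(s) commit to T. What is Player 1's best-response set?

u_1(A vs T) = 1
u_1(B vs T) = 2
u_1(C vs T) = 3
u_1(D vs T) = 3
max payoff 3 at {C,D}

BR_1 = {C,D}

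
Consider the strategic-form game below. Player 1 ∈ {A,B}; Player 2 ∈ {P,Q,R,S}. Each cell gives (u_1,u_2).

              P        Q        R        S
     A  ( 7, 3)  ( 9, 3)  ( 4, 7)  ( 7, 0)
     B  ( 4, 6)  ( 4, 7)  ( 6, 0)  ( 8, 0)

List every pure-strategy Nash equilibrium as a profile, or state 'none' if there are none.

(A,P): not NE [P2→R gives 7>3]
(A,Q): not NE [P2→R gives 7>3]
(A,R): not NE [P1→B gives 6>4]
(A,S): not NE [P1→B gives 8>7; P2→R gives 7>0]
(B,P): not NE [P1→A gives 7>4; P2→Q gives 7>6]
(B,Q): not NE [P1→A gives 9>4]
(B,R): not NE [P2→Q gives 7>0]
(B,S): not NE [P2→Q gives 7>0]

No pure NE.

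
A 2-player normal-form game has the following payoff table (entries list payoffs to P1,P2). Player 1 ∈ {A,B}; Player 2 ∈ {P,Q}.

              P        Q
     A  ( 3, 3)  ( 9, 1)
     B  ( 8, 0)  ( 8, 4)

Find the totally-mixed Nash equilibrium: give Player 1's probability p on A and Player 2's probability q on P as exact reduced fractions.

P1 indiff ⇒ q·3+(1-q)·9 = q·8+(1-q)·8 ⇒ q(-5) = (1-q)(-1) ⇒ q = 1/6
P2 indiff ⇒ p·3+(1-p)·0 = p·1+(1-p)·4 ⇒ p(2) = (1-p)(4) ⇒ p = 2/3

p=2/3, q=1/6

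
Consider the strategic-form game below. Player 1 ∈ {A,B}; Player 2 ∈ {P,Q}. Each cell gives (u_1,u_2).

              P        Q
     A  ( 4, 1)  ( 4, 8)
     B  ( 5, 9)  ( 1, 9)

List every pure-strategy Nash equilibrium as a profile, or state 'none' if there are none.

PSNE = {(A,Q), (B,P)}

(A,P): not NE [P1→B gives 5>4; P2→Q gives 8>1]
(A,Q): NE
(B,P): NE
(B,Q): not NE [P1→A gives 4>1]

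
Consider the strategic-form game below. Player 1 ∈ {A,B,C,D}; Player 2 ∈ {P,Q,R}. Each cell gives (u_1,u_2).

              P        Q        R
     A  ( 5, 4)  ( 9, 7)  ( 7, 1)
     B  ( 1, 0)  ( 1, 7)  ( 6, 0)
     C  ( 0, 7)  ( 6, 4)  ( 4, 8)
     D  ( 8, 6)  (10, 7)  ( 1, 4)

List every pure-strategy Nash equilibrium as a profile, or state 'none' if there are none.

(A,P): not NE [P1→D gives 8>5; P2→Q gives 7>4]
(A,Q): not NE [P1→D gives 10>9]
(A,R): not NE [P2→Q gives 7>1]
(B,P): not NE [P1→D gives 8>1; P2→Q gives 7>0]
(B,Q): not NE [P1→D gives 10>1]
(B,R): not NE [P1→A gives 7>6; P2→Q gives 7>0]
(C,P): not NE [P1→D gives 8>0; P2→R gives 8>7]
(C,Q): not NE [P1→D gives 10>6; P2→R gives 8>4]
(C,R): not NE [P1→A gives 7>4]
(D,P): not NE [P2→Q gives 7>6]
(D,Q): NE
(D,R): not NE [P1→A gives 7>1; P2→Q gives 7>4]

Nash profiles: (D,Q)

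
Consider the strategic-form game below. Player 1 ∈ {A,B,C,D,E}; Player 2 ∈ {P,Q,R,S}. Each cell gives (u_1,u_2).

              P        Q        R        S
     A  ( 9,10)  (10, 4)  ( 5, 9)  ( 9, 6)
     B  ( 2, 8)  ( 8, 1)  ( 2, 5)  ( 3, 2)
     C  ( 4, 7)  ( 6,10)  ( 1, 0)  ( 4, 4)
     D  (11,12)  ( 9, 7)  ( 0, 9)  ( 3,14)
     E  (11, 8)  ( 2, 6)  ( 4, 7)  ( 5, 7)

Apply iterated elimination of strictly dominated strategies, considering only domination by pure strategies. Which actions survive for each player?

Remaining: P1:{A,D,E} P2:{P,S}

P1 drop B (A beats it: P:9>2 Q:10>8 R:5>2 S:9>3)
P1 drop C (A beats it: P:9>4 Q:10>6 R:5>1 S:9>4)
P2 drop Q (P beats it: A:10>4 D:12>7 E:8>6)
P2 drop R (P beats it: A:10>9 D:12>9 E:8>7)
P1→{A,D,E} P2→{P,S}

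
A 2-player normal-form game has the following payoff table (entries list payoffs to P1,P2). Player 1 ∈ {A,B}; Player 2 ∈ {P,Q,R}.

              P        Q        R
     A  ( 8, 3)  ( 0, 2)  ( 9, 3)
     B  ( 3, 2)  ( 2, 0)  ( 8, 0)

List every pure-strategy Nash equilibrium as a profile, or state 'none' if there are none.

(A,P): NE
(A,Q): not NE [P1→B gives 2>0; P2→R gives 3>2]
(A,R): NE
(B,P): not NE [P1→A gives 8>3]
(B,Q): not NE [P2→P gives 2>0]
(B,R): not NE [P1→A gives 9>8; P2→P gives 2>0]

PSNE = {(A,P), (A,R)}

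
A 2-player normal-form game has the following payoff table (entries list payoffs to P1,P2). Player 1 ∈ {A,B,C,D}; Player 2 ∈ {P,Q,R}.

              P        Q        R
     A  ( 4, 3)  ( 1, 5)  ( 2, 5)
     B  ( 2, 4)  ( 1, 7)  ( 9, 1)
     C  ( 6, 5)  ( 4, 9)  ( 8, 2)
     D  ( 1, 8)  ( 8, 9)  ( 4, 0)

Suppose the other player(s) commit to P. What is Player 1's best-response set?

u_1(A vs P) = 4
u_1(B vs P) = 2
u_1(C vs P) = 6
u_1(D vs P) = 1
max payoff 6 at {C}

argmax u_1 = {C}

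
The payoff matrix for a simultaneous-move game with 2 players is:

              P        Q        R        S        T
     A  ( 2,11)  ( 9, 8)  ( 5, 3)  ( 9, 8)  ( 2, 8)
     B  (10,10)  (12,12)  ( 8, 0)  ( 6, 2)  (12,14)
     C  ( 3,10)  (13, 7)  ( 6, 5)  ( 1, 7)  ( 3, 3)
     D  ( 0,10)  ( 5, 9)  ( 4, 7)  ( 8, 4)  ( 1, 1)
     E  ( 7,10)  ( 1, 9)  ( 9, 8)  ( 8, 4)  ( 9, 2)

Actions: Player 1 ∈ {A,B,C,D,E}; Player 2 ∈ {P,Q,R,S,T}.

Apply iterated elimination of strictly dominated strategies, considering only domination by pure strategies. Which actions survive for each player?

Survivors P1:{B,C} P2:{P,Q,T}

P1 drop D (A beats it: P:2>0 Q:9>5 R:5>4 S:9>8 T:2>1)
P2 drop R (P beats it: A:11>3 B:10>0 C:10>5 E:10>8)
P2 drop S (P beats it: A:11>8 B:10>2 C:10>7 E:10>4)
P1 drop A (B beats it: P:10>2 Q:12>9 T:12>2)
P1 drop E (B beats it: P:10>7 Q:12>1 T:12>9)
P1→{B,C} P2→{P,Q,T}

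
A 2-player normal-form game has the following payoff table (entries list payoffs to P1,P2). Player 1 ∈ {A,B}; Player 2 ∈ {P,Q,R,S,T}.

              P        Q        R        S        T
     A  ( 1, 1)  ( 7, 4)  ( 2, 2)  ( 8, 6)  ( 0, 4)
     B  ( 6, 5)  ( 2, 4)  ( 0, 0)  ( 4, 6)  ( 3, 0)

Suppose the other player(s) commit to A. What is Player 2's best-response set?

u_2(P vs A) = 1
u_2(Q vs A) = 4
u_2(R vs A) = 2
u_2(S vs A) = 6
u_2(T vs A) = 4
max payoff 6 at {S}

BR_2 = {S}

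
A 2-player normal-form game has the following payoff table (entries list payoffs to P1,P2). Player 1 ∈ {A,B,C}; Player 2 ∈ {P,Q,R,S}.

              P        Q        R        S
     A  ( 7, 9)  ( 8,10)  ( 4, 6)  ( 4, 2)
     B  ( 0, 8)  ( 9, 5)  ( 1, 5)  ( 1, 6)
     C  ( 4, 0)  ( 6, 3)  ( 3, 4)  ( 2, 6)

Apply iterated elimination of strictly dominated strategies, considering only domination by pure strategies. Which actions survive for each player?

Remaining: P1:{A,B} P2:{P,Q}

P1 drop C (A beats it: P:7>4 Q:8>6 R:4>3 S:4>2)
P2 drop R (P beats it: A:9>6 B:8>5)
P2 drop S (P beats it: A:9>2 B:8>6)
P1→{A,B} P2→{P,Q}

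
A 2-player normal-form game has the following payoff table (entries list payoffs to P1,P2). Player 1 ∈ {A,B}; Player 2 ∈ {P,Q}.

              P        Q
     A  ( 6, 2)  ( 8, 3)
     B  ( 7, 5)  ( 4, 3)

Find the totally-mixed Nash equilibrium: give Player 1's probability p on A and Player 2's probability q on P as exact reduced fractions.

P1 indiff ⇒ q·6+(1-q)·8 = q·7+(1-q)·4 ⇒ q(-1) = (1-q)(-4) ⇒ q = 4/5
P2 indiff ⇒ p·2+(1-p)·5 = p·3+(1-p)·3 ⇒ p(-1) = (1-p)(-2) ⇒ p = 2/3

p=2/3, q=4/5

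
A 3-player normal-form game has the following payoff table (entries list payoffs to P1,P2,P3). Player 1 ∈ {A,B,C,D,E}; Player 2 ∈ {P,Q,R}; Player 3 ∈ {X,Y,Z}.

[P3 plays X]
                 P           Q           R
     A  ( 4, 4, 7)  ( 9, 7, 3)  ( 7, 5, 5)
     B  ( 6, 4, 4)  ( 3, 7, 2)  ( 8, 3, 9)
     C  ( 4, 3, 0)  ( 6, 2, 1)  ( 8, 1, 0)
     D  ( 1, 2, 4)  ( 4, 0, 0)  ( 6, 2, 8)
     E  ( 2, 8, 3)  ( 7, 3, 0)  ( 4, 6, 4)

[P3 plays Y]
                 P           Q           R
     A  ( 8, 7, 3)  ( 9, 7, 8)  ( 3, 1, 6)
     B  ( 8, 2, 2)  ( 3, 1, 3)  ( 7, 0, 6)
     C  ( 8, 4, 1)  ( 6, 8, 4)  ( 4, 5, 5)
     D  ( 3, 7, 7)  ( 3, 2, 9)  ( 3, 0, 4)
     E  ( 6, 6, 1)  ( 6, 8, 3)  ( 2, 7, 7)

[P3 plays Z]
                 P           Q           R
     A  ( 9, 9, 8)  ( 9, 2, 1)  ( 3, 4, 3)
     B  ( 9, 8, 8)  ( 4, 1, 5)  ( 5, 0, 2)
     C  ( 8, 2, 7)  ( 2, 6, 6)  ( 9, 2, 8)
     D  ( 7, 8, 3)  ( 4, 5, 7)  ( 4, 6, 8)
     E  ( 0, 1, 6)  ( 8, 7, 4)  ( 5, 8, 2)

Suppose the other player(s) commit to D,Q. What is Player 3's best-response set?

BR_3 = {Y}

u_3(X vs D,Q) = 0
u_3(Y vs D,Q) = 9
u_3(Z vs D,Q) = 7
max payoff 9 at {Y}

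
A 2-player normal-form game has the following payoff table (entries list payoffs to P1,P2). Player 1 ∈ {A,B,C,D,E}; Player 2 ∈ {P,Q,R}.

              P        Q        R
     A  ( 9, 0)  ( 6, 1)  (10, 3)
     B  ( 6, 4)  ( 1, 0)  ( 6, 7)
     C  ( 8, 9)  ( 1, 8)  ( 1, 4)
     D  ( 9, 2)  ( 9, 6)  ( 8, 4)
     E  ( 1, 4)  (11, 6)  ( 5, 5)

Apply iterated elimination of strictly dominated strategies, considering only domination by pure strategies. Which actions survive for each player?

Survivors P1:{A,D,E} P2:{Q,R}

P1 drop B (A beats it: P:9>6 Q:6>1 R:10>6)
P1 drop C (A beats it: P:9>8 Q:6>1 R:10>1)
P2 drop P (Q beats it: A:1>0 D:6>2 E:6>4)
P1→{A,D,E} P2→{Q,R}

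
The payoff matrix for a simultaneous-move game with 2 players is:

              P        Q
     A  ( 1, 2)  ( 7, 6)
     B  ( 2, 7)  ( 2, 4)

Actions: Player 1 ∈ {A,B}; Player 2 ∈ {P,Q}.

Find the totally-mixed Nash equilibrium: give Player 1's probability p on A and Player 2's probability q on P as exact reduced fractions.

(p,q) = (3/7, 5/6)

P1 indiff ⇒ q·1+(1-q)·7 = q·2+(1-q)·2 ⇒ q(-1) = (1-q)(-5) ⇒ q = 5/6
P2 indiff ⇒ p·2+(1-p)·7 = p·6+(1-p)·4 ⇒ p(-4) = (1-p)(-3) ⇒ p = 3/7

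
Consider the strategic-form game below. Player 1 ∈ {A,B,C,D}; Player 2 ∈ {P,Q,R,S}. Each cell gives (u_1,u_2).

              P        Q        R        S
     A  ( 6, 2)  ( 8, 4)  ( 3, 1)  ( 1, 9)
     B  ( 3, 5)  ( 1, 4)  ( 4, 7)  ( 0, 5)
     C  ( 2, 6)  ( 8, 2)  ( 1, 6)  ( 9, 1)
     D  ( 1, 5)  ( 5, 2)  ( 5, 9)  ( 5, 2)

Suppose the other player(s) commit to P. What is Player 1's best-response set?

argmax u_1 = {A}

u_1(A vs P) = 6
u_1(B vs P) = 3
u_1(C vs P) = 2
u_1(D vs P) = 1
max payoff 6 at {A}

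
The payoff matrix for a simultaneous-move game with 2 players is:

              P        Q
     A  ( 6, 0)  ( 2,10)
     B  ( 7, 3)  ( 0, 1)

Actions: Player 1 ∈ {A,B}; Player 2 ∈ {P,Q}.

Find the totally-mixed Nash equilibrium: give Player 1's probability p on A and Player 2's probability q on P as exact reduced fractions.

P1 indiff ⇒ q·6+(1-q)·2 = q·7+(1-q)·0 ⇒ q(-1) = (1-q)(-2) ⇒ q = 2/3
P2 indiff ⇒ p·0+(1-p)·3 = p·10+(1-p)·1 ⇒ p(-10) = (1-p)(-2) ⇒ p = 1/6

P1 mixes 1/6 on A; P2 mixes 2/3 on P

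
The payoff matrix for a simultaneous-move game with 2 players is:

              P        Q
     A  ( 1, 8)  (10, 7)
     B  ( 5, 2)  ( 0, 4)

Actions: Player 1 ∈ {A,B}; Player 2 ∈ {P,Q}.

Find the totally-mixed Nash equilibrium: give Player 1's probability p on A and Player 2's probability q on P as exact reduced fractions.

P1 indiff ⇒ q·1+(1-q)·10 = q·5+(1-q)·0 ⇒ q(-4) = (1-q)(-10) ⇒ q = 5/7
P2 indiff ⇒ p·8+(1-p)·2 = p·7+(1-p)·4 ⇒ p(1) = (1-p)(2) ⇒ p = 2/3

P1 mixes 2/3 on A; P2 mixes 5/7 on P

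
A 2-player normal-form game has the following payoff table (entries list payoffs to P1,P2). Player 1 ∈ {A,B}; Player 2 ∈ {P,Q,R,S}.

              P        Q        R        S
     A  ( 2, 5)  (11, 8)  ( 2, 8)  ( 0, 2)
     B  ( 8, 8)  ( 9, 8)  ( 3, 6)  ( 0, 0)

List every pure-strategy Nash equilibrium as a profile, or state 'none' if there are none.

(A,P): not NE [P1→B gives 8>2; P2→R gives 8>5]
(A,Q): NE
(A,R): not NE [P1→B gives 3>2]
(A,S): not NE [P2→R gives 8>2]
(B,P): NE
(B,Q): not NE [P1→A gives 11>9]
(B,R): not NE [P2→Q gives 8>6]
(B,S): not NE [P2→Q gives 8>0]

NE set: (A,Q), (B,P)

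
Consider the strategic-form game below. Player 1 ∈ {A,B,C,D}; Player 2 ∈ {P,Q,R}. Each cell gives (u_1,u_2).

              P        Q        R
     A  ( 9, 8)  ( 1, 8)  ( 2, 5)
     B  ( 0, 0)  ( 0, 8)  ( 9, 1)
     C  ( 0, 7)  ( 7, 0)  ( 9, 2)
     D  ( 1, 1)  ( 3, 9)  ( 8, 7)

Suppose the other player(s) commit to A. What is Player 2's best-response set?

u_2(P vs A) = 8
u_2(Q vs A) = 8
u_2(R vs A) = 5
max payoff 8 at {P,Q}

argmax u_2 = {P,Q}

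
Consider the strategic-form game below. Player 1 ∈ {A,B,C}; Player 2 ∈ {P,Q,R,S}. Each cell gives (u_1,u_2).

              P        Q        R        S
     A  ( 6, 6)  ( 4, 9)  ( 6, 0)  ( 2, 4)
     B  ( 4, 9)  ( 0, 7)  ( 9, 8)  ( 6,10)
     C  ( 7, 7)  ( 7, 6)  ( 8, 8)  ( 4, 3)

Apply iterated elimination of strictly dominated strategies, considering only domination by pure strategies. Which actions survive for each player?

IESDS → P1:{B,C} P2:{P,R,S}

P1 drop A (C beats it: P:7>6 Q:7>4 R:8>6 S:4>2)
P2 drop Q (P beats it: B:9>7 C:7>6)
P1→{B,C} P2→{P,R,S}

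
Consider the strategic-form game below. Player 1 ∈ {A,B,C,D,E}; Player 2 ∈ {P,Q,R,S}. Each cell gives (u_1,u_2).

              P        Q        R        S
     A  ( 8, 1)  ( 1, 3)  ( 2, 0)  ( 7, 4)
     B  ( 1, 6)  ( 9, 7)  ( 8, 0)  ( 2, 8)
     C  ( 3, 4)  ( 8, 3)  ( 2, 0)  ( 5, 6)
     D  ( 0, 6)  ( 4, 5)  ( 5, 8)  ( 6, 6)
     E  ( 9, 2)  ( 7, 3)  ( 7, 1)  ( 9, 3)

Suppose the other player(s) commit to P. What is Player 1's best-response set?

BR_1 = {E}

u_1(A vs P) = 8
u_1(B vs P) = 1
u_1(C vs P) = 3
u_1(D vs P) = 0
u_1(E vs P) = 9
max payoff 9 at {E}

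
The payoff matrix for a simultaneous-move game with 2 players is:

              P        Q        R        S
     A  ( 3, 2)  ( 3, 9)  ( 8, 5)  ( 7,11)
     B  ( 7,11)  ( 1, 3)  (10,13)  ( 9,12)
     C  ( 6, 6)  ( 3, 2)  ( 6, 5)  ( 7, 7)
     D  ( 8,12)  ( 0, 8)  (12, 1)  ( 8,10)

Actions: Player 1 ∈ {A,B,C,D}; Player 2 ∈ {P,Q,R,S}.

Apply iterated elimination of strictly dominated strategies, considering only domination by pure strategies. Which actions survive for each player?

P2 drop Q (S beats it: A:11>9 B:12>3 C:7>2 D:10>8)
P1 drop A (B beats it: P:7>3 R:10>8 S:9>7)
P1 drop C (B beats it: P:7>6 R:10>6 S:9>7)
P1→{B,D} P2→{P,R,S}

Remaining: P1:{B,D} P2:{P,R,S}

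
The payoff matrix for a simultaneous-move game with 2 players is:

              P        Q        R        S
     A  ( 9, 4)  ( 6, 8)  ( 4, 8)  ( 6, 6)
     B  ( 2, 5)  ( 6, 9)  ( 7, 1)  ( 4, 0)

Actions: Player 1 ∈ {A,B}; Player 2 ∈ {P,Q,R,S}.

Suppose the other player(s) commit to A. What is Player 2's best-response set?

u_2(P vs A) = 4
u_2(Q vs A) = 8
u_2(R vs A) = 8
u_2(S vs A) = 6
max payoff 8 at {Q,R}

P2 best: {Q,R}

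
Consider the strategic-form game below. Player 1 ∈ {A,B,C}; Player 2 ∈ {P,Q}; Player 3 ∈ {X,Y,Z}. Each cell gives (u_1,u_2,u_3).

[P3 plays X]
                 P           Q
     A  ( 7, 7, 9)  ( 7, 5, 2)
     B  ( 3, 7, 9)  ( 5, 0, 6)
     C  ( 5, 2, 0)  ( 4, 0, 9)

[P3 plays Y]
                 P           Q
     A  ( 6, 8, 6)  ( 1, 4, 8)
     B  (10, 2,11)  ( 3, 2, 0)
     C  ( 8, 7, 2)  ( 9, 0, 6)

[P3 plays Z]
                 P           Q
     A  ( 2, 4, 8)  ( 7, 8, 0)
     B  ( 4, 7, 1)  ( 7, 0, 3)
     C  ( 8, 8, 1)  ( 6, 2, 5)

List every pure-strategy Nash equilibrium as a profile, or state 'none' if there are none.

(A,P,X): NE
(A,P,Y): not NE [P1→B gives 10>6; P3→X gives 9>6]
(A,P,Z): not NE [P1→C gives 8>2; P2→Q gives 8>4; P3→X gives 9>8]
(A,Q,X): not NE [P2→P gives 7>5; P3→Y gives 8>2]
(A,Q,Y): not NE [P1→C gives 9>1; P2→P gives 8>4]
(A,Q,Z): not NE [P3→Y gives 8>0]
(B,P,X): not NE [P1→A gives 7>3; P3→Y gives 11>9]
(B,P,Y): NE
(B,P,Z): not NE [P1→C gives 8>4; P3→Y gives 11>1]
(B,Q,X): not NE [P1→A gives 7>5; P2→P gives 7>0]
(B,Q,Y): not NE [P1→C gives 9>3; P3→X gives 6>0]
(B,Q,Z): not NE [P2→P gives 7>0; P3→X gives 6>3]
(C,P,X): not NE [P1→A gives 7>5; P3→Y gives 2>0]
(C,P,Y): not NE [P1→B gives 10>8]
(C,P,Z): not NE [P3→Y gives 2>1]
(C,Q,X): not NE [P1→A gives 7>4; P2→P gives 2>0]
(C,Q,Y): not NE [P2→P gives 7>0; P3→X gives 9>6]
(C,Q,Z): not NE [P1→B gives 7>6; P2→P gives 8>2; P3→X gives 9>5]

PSNE = {(A,P,X), (B,P,Y)}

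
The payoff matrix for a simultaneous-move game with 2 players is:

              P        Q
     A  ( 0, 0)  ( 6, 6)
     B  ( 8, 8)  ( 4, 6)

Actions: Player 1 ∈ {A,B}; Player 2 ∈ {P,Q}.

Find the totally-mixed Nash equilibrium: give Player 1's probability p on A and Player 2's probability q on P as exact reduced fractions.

p=1/4, q=1/5

P1 indiff ⇒ q·0+(1-q)·6 = q·8+(1-q)·4 ⇒ q(-8) = (1-q)(-2) ⇒ q = 1/5
P2 indiff ⇒ p·0+(1-p)·8 = p·6+(1-p)·6 ⇒ p(-6) = (1-p)(-2) ⇒ p = 1/4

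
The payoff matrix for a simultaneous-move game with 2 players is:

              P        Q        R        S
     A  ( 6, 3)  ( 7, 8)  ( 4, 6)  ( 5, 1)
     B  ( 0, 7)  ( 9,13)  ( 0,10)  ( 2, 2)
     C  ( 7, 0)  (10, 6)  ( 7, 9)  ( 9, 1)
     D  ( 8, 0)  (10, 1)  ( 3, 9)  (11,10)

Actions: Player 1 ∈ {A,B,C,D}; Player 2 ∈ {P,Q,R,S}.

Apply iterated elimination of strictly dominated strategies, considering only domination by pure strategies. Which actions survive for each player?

IESDS → P1:{C,D} P2:{R,S}

P1 drop A (C beats it: P:7>6 Q:10>7 R:7>4 S:9>5)
P1 drop B (C beats it: P:7>0 Q:10>9 R:7>0 S:9>2)
P2 drop P (Q beats it: C:6>0 D:1>0)
P2 drop Q (R beats it: C:9>6 D:9>1)
P1→{C,D} P2→{R,S}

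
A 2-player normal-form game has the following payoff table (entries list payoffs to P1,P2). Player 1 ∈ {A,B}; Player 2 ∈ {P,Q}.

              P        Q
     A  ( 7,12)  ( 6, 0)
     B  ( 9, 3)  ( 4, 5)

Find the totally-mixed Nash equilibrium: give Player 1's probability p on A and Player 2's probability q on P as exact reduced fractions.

P1 indiff ⇒ q·7+(1-q)·6 = q·9+(1-q)·4 ⇒ q(-2) = (1-q)(-2) ⇒ q = 1/2
P2 indiff ⇒ p·12+(1-p)·3 = p·0+(1-p)·5 ⇒ p(12) = (1-p)(2) ⇒ p = 1/7

p=1/7, q=1/2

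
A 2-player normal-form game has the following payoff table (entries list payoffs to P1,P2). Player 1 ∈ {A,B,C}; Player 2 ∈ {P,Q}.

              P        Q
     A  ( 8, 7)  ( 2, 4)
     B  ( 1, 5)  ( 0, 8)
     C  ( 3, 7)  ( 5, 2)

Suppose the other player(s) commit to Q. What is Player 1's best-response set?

P1 best: {C}

u_1(A vs Q) = 2
u_1(B vs Q) = 0
u_1(C vs Q) = 5
max payoff 5 at {C}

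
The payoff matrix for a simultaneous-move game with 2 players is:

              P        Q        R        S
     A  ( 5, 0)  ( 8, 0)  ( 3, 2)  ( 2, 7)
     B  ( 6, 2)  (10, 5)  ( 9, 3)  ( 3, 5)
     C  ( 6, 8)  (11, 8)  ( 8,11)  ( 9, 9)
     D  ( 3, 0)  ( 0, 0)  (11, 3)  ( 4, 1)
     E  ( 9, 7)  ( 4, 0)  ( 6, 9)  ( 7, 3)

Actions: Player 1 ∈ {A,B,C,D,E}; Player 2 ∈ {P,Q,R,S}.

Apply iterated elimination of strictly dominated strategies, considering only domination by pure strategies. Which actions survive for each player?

P1 drop A (B beats it: P:6>5 Q:10>8 R:9>3 S:3>2)
P2 drop P (R beats it: B:3>2 C:11>8 D:3>0 E:9>7)
P1 drop E (C beats it: Q:11>4 R:8>6 S:9>7)
P1→{B,C,D} P2→{Q,R,S}

Survivors P1:{B,C,D} P2:{Q,R,S}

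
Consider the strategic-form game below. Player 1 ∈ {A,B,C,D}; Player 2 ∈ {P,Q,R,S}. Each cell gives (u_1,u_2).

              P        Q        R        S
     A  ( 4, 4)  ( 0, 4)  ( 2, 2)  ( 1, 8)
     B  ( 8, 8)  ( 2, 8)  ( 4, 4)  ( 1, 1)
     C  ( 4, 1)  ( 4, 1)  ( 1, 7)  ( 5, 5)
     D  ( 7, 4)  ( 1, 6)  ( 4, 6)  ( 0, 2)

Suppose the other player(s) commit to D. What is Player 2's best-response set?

P2 best: {Q,R}

u_2(P vs D) = 4
u_2(Q vs D) = 6
u_2(R vs D) = 6
u_2(S vs D) = 2
max payoff 6 at {Q,R}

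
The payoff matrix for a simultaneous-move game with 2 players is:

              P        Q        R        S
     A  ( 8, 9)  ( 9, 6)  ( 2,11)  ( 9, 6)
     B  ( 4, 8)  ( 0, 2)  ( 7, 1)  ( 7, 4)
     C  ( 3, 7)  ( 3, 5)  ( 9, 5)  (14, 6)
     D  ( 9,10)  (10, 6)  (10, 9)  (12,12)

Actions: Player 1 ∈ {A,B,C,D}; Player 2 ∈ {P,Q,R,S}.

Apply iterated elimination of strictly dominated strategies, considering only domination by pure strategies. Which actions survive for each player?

P1 drop A (D beats it: P:9>8 Q:10>9 R:10>2 S:12>9)
P1 drop B (D beats it: P:9>4 Q:10>0 R:10>7 S:12>7)
P2 drop Q (P beats it: C:7>5 D:10>6)
P2 drop R (P beats it: C:7>5 D:10>9)
P1→{C,D} P2→{P,S}

IESDS → P1:{C,D} P2:{P,S}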